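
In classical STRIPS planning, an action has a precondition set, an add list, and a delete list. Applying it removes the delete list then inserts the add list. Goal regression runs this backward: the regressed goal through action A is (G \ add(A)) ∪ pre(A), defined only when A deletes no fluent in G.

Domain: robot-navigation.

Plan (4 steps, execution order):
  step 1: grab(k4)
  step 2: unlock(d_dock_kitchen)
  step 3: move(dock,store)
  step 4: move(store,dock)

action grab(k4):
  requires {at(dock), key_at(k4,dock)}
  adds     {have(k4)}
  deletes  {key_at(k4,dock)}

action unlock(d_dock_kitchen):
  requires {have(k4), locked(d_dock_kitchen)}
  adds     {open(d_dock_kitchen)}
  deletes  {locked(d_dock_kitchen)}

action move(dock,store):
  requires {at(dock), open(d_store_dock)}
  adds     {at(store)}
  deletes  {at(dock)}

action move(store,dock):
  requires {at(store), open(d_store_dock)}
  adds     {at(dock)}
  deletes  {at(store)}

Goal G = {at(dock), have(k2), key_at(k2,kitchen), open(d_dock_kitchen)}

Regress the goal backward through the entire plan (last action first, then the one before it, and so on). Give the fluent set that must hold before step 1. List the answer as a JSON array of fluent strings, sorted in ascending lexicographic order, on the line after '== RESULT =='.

Work backward from the goal:
  through step 4 (move(store,dock)): drop {at(dock)}, keep {have(k2), key_at(k2,kitchen), open(d_dock_kitchen)}, require {at(store), open(d_store_dock)}
    → {at(store), have(k2), key_at(k2,kitchen), open(d_dock_kitchen), open(d_store_dock)}
  through step 3 (move(dock,store)): drop {at(store)}, keep {have(k2), key_at(k2,kitchen), open(d_dock_kitchen), open(d_store_dock)}, require {at(dock), open(d_store_dock)}
    → {at(dock), have(k2), key_at(k2,kitchen), open(d_dock_kitchen), open(d_store_dock)}
  through step 2 (unlock(d_dock_kitchen)): drop {open(d_dock_kitchen)}, keep {at(dock), have(k2), key_at(k2,kitchen), open(d_store_dock)}, require {have(k4), locked(d_dock_kitchen)}
    → {at(dock), have(k2), have(k4), key_at(k2,kitchen), locked(d_dock_kitchen), open(d_store_dock)}
  through step 1 (grab(k4)): drop {have(k4)}, keep {at(dock), have(k2), key_at(k2,kitchen), locked(d_dock_kitchen), open(d_store_dock)}, require {at(dock), key_at(k4,dock)}
    → {at(dock), have(k2), key_at(k2,kitchen), key_at(k4,dock), locked(d_dock_kitchen), open(d_store_dock)}

== RESULT ==
["at(dock)", "have(k2)", "key_at(k2,kitchen)", "key_at(k4,dock)", "locked(d_dock_kitchen)", "open(d_store_dock)"]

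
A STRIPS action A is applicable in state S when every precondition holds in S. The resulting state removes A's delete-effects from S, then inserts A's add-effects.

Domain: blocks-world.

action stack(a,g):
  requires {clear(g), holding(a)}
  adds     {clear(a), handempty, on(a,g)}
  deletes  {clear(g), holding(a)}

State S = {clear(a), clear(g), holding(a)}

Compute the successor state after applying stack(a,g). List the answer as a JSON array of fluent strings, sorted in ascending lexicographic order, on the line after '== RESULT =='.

Compute (S \ del) ∪ add:
  pre ⊆ S: {clear(g), holding(a)} ⊆ S  — applicable
  S \ del = {clear(a)}
  ∪ add   = {clear(a), handempty, on(a,g)}

== RESULT ==
["clear(a)", "handempty", "on(a,g)"]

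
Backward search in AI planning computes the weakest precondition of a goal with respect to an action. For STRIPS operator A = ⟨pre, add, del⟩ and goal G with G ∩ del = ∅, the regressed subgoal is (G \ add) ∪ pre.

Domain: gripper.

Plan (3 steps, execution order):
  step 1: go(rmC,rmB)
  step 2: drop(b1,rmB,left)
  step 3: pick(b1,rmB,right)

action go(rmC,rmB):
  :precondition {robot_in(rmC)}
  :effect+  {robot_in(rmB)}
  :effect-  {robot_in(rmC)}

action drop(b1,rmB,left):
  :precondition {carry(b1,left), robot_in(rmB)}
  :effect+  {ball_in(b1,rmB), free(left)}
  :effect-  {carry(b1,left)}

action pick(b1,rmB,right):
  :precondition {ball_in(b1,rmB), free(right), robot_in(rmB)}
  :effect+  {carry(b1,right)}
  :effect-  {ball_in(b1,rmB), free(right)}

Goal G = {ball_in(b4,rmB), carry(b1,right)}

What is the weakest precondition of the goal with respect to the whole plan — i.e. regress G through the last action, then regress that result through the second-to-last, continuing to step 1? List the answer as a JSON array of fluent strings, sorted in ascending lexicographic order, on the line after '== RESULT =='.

Work backward from the goal:
  through step 3 (pick(b1,rmB,right)): drop {carry(b1,right)}, keep {ball_in(b4,rmB)}, require {ball_in(b1,rmB), free(right), robot_in(rmB)}
    → {ball_in(b1,rmB), ball_in(b4,rmB), free(right), robot_in(rmB)}
  through step 2 (drop(b1,rmB,left)): drop {ball_in(b1,rmB)}, keep {ball_in(b4,rmB), free(right), robot_in(rmB)}, require {carry(b1,left), robot_in(rmB)}
    → {ball_in(b4,rmB), carry(b1,left), free(right), robot_in(rmB)}
  through step 1 (go(rmC,rmB)): drop {robot_in(rmB)}, keep {ball_in(b4,rmB), carry(b1,left), free(right)}, require {robot_in(rmC)}
    → {ball_in(b4,rmB), carry(b1,left), free(right), robot_in(rmC)}

== RESULT ==
["ball_in(b4,rmB)", "carry(b1,left)", "free(right)", "robot_in(rmC)"]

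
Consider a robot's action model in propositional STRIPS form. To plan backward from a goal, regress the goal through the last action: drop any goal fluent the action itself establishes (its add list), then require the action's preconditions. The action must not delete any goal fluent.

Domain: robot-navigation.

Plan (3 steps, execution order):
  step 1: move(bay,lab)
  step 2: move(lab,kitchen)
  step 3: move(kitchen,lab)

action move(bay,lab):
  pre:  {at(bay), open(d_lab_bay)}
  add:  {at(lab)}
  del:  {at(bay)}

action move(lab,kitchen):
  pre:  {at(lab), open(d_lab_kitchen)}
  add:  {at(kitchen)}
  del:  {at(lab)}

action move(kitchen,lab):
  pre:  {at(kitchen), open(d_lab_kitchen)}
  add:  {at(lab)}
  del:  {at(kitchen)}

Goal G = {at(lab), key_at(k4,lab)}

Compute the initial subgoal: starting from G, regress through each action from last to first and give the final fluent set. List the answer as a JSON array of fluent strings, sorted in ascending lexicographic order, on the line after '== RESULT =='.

Regress step by step:
  through step 3 (move(kitchen,lab)): drop {at(lab)}, keep {key_at(k4,lab)}, require {at(kitchen), open(d_lab_kitchen)}
    → {at(kitchen), key_at(k4,lab), open(d_lab_kitchen)}
  through step 2 (move(lab,kitchen)): drop {at(kitchen)}, keep {key_at(k4,lab), open(d_lab_kitchen)}, require {at(lab), open(d_lab_kitchen)}
    → {at(lab), key_at(k4,lab), open(d_lab_kitchen)}
  through step 1 (move(bay,lab)): drop {at(lab)}, keep {key_at(k4,lab), open(d_lab_kitchen)}, require {at(bay), open(d_lab_bay)}
    → {at(bay), key_at(k4,lab), open(d_lab_bay), open(d_lab_kitchen)}

== RESULT ==
["at(bay)", "key_at(k4,lab)", "open(d_lab_bay)", "open(d_lab_kitchen)"]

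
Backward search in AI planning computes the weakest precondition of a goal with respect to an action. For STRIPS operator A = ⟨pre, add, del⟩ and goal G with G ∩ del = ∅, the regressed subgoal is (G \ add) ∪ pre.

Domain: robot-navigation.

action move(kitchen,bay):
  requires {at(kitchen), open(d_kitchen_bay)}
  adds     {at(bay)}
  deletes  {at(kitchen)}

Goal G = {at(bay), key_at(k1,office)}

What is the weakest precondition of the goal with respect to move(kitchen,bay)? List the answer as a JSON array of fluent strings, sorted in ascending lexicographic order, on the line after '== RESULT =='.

Compute (G \ add) ∪ pre:
  G ∩ del = {}  (empty — regression defined)
  G \ add = {at(bay), key_at(k1,office)} \ {at(bay)} = {key_at(k1,office)}
  ∪ pre   = {key_at(k1,office)} ∪ {at(kitchen), open(d_kitchen_bay)}
          = {at(kitchen), key_at(k1,office), open(d_kitchen_bay)}

== RESULT ==
["at(kitchen)", "key_at(k1,office)", "open(d_kitchen_bay)"]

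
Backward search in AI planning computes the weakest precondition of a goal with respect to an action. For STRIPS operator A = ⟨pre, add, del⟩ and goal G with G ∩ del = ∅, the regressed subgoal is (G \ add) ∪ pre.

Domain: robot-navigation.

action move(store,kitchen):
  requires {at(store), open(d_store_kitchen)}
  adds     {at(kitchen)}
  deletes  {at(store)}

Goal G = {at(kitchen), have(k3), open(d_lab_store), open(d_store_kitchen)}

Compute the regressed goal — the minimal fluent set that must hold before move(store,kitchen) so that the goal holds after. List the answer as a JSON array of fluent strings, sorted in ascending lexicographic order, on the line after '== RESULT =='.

Regress:
  G ∩ del = {}  (empty — regression defined)
  G \ add = {at(kitchen), have(k3), open(d_lab_store), open(d_store_kitchen)} \ {at(kitchen)} = {have(k3), open(d_lab_store), open(d_store_kitchen)}
  ∪ pre   = {have(k3), open(d_lab_store), open(d_store_kitchen)} ∪ {at(store), open(d_store_kitchen)}
          = {at(store), have(k3), open(d_lab_store), open(d_store_kitchen)}

== RESULT ==
["at(store)", "have(k3)", "open(d_lab_store)", "open(d_store_kitchen)"]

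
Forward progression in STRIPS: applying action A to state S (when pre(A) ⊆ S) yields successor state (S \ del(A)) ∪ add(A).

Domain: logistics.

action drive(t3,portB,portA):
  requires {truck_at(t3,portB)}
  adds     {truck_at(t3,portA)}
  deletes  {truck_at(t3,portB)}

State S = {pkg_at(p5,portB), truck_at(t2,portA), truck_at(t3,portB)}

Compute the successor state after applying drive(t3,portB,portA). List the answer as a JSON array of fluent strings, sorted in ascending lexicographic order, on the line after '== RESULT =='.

Progress:
  pre ⊆ S: {truck_at(t3,portB)} ⊆ S  — applicable
  S \ del = {pkg_at(p5,portB), truck_at(t2,portA)}
  ∪ add   = {pkg_at(p5,portB), truck_at(t2,portA), truck_at(t3,portA)}

== RESULT ==
["pkg_at(p5,portB)", "truck_at(t2,portA)", "truck_at(t3,portA)"]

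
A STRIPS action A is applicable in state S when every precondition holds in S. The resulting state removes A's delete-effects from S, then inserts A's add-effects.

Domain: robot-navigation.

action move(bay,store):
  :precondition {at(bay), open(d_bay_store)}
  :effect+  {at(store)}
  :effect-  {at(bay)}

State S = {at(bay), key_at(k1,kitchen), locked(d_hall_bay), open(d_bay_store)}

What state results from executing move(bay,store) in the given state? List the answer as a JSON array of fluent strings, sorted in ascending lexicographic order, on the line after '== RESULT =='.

Compute (S \ del) ∪ add:
  pre ⊆ S: {at(bay), open(d_bay_store)} ⊆ S  — applicable
  S \ del = {key_at(k1,kitchen), locked(d_hall_bay), open(d_bay_store)}
  ∪ add   = {at(store), key_at(k1,kitchen), locked(d_hall_bay), open(d_bay_store)}

== RESULT ==
["at(store)", "key_at(k1,kitchen)", "locked(d_hall_bay)", "open(d_bay_store)"]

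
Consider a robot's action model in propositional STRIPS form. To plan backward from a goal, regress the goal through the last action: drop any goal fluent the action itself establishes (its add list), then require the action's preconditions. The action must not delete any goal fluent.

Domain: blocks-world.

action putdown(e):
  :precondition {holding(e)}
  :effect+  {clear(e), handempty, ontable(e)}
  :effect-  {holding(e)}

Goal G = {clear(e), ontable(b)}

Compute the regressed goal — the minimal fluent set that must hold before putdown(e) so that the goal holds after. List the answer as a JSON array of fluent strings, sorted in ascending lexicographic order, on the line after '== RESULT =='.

Regress:
  G ∩ del = {}  (empty — regression defined)
  G \ add = {clear(e), ontable(b)} \ {clear(e), handempty, ontable(e)} = {ontable(b)}
  ∪ pre   = {ontable(b)} ∪ {holding(e)}
          = {holding(e), ontable(b)}

== RESULT ==
["holding(e)", "ontable(b)"]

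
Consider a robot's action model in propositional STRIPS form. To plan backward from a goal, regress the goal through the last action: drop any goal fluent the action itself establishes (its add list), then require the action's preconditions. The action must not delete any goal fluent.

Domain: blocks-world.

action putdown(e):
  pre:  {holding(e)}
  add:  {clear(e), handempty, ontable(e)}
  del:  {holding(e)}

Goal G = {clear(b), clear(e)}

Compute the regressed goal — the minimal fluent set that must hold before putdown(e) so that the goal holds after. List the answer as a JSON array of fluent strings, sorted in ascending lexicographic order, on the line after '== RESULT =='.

Regress:
  G ∩ del = {}  (empty — regression defined)
  G \ add = {clear(b), clear(e)} \ {clear(e), handempty, ontable(e)} = {clear(b)}
  ∪ pre   = {clear(b)} ∪ {holding(e)}
          = {clear(b), holding(e)}

== RESULT ==
["clear(b)", "holding(e)"]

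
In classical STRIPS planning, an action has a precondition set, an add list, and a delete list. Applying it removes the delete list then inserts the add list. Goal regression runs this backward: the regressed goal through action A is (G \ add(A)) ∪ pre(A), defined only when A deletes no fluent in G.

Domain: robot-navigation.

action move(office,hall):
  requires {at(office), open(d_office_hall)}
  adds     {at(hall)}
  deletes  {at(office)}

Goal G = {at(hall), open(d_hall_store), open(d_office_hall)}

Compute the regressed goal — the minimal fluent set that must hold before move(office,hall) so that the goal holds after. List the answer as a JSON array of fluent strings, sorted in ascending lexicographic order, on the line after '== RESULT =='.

Regress:
  G ∩ del = {}  (empty — regression defined)
  G \ add = {at(hall), open(d_hall_store), open(d_office_hall)} \ {at(hall)} = {open(d_hall_store), open(d_office_hall)}
  ∪ pre   = {open(d_hall_store), open(d_office_hall)} ∪ {at(office), open(d_office_hall)}
          = {at(office), open(d_hall_store), open(d_office_hall)}

== RESULT ==
["at(office)", "open(d_hall_store)", "open(d_office_hall)"]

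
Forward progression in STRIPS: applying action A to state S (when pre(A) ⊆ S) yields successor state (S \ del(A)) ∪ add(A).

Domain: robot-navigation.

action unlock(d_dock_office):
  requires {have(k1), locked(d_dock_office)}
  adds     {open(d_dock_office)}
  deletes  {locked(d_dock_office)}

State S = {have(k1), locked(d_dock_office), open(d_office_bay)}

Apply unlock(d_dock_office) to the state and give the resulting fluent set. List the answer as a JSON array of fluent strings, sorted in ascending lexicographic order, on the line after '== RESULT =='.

Progress:
  pre ⊆ S: {have(k1), locked(d_dock_office)} ⊆ S  — applicable
  S \ del = {have(k1), open(d_office_bay)}
  ∪ add   = {have(k1), open(d_dock_office), open(d_office_bay)}

== RESULT ==
["have(k1)", "open(d_dock_office)", "open(d_office_bay)"]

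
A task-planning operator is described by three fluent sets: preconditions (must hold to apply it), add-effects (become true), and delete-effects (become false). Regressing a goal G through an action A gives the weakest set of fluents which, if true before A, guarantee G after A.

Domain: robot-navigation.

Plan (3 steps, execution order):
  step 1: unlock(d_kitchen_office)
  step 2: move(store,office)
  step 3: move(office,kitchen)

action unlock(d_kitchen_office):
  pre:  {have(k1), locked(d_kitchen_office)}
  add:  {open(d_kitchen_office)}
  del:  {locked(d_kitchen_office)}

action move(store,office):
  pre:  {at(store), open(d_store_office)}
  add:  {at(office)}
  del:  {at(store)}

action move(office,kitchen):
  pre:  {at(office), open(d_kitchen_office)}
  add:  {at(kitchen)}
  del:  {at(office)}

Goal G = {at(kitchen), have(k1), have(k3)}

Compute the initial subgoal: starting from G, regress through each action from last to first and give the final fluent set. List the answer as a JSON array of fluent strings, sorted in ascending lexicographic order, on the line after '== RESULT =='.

Work backward from the goal:
  through step 3 (move(office,kitchen)): drop {at(kitchen)}, keep {have(k1), have(k3)}, require {at(office), open(d_kitchen_office)}
    → {at(office), have(k1), have(k3), open(d_kitchen_office)}
  through step 2 (move(store,office)): drop {at(office)}, keep {have(k1), have(k3), open(d_kitchen_office)}, require {at(store), open(d_store_office)}
    → {at(store), have(k1), have(k3), open(d_kitchen_office), open(d_store_office)}
  through step 1 (unlock(d_kitchen_office)): drop {open(d_kitchen_office)}, keep {at(store), have(k1), have(k3), open(d_store_office)}, require {have(k1), locked(d_kitchen_office)}
    → {at(store), have(k1), have(k3), locked(d_kitchen_office), open(d_store_office)}

== RESULT ==
["at(store)", "have(k1)", "have(k3)", "locked(d_kitchen_office)", "open(d_store_office)"]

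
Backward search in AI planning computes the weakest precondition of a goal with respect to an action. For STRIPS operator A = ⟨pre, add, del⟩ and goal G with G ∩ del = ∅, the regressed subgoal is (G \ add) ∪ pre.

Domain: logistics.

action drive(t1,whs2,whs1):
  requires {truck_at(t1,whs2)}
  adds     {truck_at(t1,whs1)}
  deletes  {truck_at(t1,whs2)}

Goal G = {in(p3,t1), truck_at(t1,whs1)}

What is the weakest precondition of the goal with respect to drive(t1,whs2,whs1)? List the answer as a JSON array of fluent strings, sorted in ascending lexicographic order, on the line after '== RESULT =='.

Regress:
  G ∩ del = {}  (empty — regression defined)
  G \ add = {in(p3,t1), truck_at(t1,whs1)} \ {truck_at(t1,whs1)} = {in(p3,t1)}
  ∪ pre   = {in(p3,t1)} ∪ {truck_at(t1,whs2)}
          = {in(p3,t1), truck_at(t1,whs2)}

== RESULT ==
["in(p3,t1)", "truck_at(t1,whs2)"]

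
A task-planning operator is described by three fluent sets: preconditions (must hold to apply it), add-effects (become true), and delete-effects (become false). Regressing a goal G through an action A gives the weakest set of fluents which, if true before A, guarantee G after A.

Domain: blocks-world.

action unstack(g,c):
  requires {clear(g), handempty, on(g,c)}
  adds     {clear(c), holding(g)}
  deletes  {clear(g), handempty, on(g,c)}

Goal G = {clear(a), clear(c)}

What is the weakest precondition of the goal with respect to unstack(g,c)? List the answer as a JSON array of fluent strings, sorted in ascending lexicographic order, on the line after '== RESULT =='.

Regress:
  G ∩ del = {}  (empty — regression defined)
  G \ add = {clear(a), clear(c)} \ {clear(c), holding(g)} = {clear(a)}
  ∪ pre   = {clear(a)} ∪ {clear(g), handempty, on(g,c)}
          = {clear(a), clear(g), handempty, on(g,c)}

== RESULT ==
["clear(a)", "clear(g)", "handempty", "on(g,c)"]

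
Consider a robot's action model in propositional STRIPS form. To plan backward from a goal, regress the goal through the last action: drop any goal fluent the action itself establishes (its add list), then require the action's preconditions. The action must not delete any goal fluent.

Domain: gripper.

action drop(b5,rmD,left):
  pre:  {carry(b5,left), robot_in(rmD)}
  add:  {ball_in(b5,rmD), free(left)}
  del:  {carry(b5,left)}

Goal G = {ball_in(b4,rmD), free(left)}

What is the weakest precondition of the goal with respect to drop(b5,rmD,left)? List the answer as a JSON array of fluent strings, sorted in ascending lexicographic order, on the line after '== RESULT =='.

Compute (G \ add) ∪ pre:
  G ∩ del = {}  (empty — regression defined)
  G \ add = {ball_in(b4,rmD), free(left)} \ {ball_in(b5,rmD), free(left)} = {ball_in(b4,rmD)}
  ∪ pre   = {ball_in(b4,rmD)} ∪ {carry(b5,left), robot_in(rmD)}
          = {ball_in(b4,rmD), carry(b5,left), robot_in(rmD)}

== RESULT ==
["ball_in(b4,rmD)", "carry(b5,left)", "robot_in(rmD)"]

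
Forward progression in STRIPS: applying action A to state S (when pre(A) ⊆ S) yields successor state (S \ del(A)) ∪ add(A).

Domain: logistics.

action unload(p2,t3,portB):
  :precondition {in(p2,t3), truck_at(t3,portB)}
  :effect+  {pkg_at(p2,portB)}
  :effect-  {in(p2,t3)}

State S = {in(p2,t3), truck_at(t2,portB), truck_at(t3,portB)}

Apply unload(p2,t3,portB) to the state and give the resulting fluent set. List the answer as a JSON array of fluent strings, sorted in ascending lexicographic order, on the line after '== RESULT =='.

Progress:
  pre ⊆ S: {in(p2,t3), truck_at(t3,portB)} ⊆ S  — applicable
  S \ del = {truck_at(t2,portB), truck_at(t3,portB)}
  ∪ add   = {pkg_at(p2,portB), truck_at(t2,portB), truck_at(t3,portB)}

== RESULT ==
["pkg_at(p2,portB)", "truck_at(t2,portB)", "truck_at(t3,portB)"]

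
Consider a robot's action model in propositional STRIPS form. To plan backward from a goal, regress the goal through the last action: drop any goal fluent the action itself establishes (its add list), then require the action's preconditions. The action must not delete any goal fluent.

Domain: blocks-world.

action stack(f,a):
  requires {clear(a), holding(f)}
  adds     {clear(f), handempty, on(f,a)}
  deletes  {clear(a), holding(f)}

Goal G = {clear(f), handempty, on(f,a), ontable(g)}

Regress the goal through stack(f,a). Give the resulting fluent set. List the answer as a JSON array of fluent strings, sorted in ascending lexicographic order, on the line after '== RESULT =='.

Compute (G \ add) ∪ pre:
  G ∩ del = {}  (empty — regression defined)
  G \ add = {clear(f), handempty, on(f,a), ontable(g)} \ {clear(f), handempty, on(f,a)} = {ontable(g)}
  ∪ pre   = {ontable(g)} ∪ {clear(a), holding(f)}
          = {clear(a), holding(f), ontable(g)}

== RESULT ==
["clear(a)", "holding(f)", "ontable(g)"]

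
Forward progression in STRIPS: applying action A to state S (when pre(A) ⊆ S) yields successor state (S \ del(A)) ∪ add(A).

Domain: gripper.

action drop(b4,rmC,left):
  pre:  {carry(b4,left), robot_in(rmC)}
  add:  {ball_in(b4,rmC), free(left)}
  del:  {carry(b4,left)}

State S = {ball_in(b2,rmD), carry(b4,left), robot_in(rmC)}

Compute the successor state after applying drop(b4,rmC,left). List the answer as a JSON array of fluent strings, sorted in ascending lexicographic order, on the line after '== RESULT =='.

Compute (S \ del) ∪ add:
  pre ⊆ S: {carry(b4,left), robot_in(rmC)} ⊆ S  — applicable
  S \ del = {ball_in(b2,rmD), robot_in(rmC)}
  ∪ add   = {ball_in(b2,rmD), ball_in(b4,rmC), free(left), robot_in(rmC)}

== RESULT ==
["ball_in(b2,rmD)", "ball_in(b4,rmC)", "free(left)", "robot_in(rmC)"]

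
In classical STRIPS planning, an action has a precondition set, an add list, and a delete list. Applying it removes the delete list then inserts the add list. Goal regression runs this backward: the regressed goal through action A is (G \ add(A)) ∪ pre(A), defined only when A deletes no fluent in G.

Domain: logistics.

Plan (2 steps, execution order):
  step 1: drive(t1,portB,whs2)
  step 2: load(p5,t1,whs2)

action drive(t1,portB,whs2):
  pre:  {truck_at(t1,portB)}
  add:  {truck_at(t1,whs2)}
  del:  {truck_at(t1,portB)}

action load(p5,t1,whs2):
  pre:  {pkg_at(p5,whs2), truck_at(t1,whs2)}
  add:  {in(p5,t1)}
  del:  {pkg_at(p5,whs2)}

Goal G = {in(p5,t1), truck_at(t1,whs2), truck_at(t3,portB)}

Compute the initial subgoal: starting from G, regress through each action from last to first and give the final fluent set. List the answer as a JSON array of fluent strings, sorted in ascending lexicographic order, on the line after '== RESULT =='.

Work backward from the goal:
  through step 2 (load(p5,t1,whs2)): drop {in(p5,t1)}, keep {truck_at(t1,whs2), truck_at(t3,portB)}, require {pkg_at(p5,whs2), truck_at(t1,whs2)}
    → {pkg_at(p5,whs2), truck_at(t1,whs2), truck_at(t3,portB)}
  through step 1 (drive(t1,portB,whs2)): drop {truck_at(t1,whs2)}, keep {pkg_at(p5,whs2), truck_at(t3,portB)}, require {truck_at(t1,portB)}
    → {pkg_at(p5,whs2), truck_at(t1,portB), truck_at(t3,portB)}

== RESULT ==
["pkg_at(p5,whs2)", "truck_at(t1,portB)", "truck_at(t3,portB)"]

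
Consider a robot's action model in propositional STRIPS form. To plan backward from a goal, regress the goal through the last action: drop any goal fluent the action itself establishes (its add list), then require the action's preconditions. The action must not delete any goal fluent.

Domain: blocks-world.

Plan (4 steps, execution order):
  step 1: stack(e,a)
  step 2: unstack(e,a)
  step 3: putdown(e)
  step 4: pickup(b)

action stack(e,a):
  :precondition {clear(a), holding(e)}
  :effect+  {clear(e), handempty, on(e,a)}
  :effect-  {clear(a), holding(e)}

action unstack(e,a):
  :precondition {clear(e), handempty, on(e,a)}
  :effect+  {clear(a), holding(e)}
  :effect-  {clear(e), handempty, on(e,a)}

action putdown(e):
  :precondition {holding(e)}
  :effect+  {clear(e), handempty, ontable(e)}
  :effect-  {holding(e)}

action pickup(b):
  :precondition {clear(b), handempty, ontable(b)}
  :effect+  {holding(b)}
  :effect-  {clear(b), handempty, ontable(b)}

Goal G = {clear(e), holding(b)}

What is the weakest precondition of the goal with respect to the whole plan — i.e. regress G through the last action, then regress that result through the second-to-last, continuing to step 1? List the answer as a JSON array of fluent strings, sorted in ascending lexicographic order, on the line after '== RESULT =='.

Work backward from the goal:
  through step 4 (pickup(b)): drop {holding(b)}, keep {clear(e)}, require {clear(b), handempty, ontable(b)}
    → {clear(b), clear(e), handempty, ontable(b)}
  through step 3 (putdown(e)): drop {clear(e), handempty}, keep {clear(b), ontable(b)}, require {holding(e)}
    → {clear(b), holding(e), ontable(b)}
  through step 2 (unstack(e,a)): drop {holding(e)}, keep {clear(b), ontable(b)}, require {clear(e), handempty, on(e,a)}
    → {clear(b), clear(e), handempty, on(e,a), ontable(b)}
  through step 1 (stack(e,a)): drop {clear(e), handempty, on(e,a)}, keep {clear(b), ontable(b)}, require {clear(a), holding(e)}
    → {clear(a), clear(b), holding(e), ontable(b)}

== RESULT ==
["clear(a)", "clear(b)", "holding(e)", "ontable(b)"]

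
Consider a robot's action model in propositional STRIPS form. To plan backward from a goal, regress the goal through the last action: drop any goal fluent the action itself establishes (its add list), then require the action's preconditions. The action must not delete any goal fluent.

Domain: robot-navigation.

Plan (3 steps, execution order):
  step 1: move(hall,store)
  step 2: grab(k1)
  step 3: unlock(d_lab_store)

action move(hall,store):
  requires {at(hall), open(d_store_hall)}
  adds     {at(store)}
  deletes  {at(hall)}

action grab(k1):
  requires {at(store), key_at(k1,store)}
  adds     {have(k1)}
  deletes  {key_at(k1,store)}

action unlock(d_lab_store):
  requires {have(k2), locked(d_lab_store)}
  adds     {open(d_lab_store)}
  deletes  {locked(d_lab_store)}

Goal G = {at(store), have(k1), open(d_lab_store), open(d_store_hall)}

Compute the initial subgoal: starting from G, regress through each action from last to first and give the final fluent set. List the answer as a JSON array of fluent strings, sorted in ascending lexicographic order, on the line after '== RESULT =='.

Regress step by step:
  through step 3 (unlock(d_lab_store)): drop {open(d_lab_store)}, keep {at(store), have(k1), open(d_store_hall)}, require {have(k2), locked(d_lab_store)}
    → {at(store), have(k1), have(k2), locked(d_lab_store), open(d_store_hall)}
  through step 2 (grab(k1)): drop {have(k1)}, keep {at(store), have(k2), locked(d_lab_store), open(d_store_hall)}, require {at(store), key_at(k1,store)}
    → {at(store), have(k2), key_at(k1,store), locked(d_lab_store), open(d_store_hall)}
  through step 1 (move(hall,store)): drop {at(store)}, keep {have(k2), key_at(k1,store), locked(d_lab_store), open(d_store_hall)}, require {at(hall), open(d_store_hall)}
    → {at(hall), have(k2), key_at(k1,store), locked(d_lab_store), open(d_store_hall)}

== RESULT ==
["at(hall)", "have(k2)", "key_at(k1,store)", "locked(d_lab_store)", "open(d_store_hall)"]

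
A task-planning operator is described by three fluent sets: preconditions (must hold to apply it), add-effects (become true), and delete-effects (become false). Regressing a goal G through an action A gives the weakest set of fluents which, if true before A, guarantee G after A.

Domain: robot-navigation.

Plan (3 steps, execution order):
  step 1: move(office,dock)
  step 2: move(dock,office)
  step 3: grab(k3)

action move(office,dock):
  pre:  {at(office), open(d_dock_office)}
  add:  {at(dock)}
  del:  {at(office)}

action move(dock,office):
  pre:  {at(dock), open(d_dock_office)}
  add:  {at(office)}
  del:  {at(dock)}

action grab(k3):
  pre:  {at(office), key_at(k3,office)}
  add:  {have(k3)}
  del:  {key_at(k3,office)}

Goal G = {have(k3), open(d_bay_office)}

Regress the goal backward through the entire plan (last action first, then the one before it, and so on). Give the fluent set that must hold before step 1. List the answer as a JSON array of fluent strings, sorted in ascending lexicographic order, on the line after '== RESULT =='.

Regress step by step:
  through step 3 (grab(k3)): drop {have(k3)}, keep {open(d_bay_office)}, require {at(office), key_at(k3,office)}
    → {at(office), key_at(k3,office), open(d_bay_office)}
  through step 2 (move(dock,office)): drop {at(office)}, keep {key_at(k3,office), open(d_bay_office)}, require {at(dock), open(d_dock_office)}
    → {at(dock), key_at(k3,office), open(d_bay_office), open(d_dock_office)}
  through step 1 (move(office,dock)): drop {at(dock)}, keep {key_at(k3,office), open(d_bay_office), open(d_dock_office)}, require {at(office), open(d_dock_office)}
    → {at(office), key_at(k3,office), open(d_bay_office), open(d_dock_office)}

== RESULT ==
["at(office)", "key_at(k3,office)", "open(d_bay_office)", "open(d_dock_office)"]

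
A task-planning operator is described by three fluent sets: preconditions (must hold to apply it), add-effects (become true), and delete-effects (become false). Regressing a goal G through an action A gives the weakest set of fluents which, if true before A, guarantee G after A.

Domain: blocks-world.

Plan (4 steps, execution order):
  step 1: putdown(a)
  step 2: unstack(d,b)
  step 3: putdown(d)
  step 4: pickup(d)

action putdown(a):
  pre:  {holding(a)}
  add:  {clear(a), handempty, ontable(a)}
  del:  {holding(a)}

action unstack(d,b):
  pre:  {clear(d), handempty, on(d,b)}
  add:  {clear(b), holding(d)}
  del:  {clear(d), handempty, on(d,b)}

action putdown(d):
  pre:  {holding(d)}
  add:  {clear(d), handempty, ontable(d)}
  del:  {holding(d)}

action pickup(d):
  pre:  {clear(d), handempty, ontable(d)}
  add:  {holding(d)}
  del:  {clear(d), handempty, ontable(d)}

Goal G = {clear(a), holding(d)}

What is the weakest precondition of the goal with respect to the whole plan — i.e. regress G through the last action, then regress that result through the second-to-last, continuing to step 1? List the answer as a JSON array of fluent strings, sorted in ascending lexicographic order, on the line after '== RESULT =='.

Regress step by step:
  through step 4 (pickup(d)): drop {holding(d)}, keep {clear(a)}, require {clear(d), handempty, ontable(d)}
    → {clear(a), clear(d), handempty, ontable(d)}
  through step 3 (putdown(d)): drop {clear(d), handempty, ontable(d)}, keep {clear(a)}, require {holding(d)}
    → {clear(a), holding(d)}
  through step 2 (unstack(d,b)): drop {holding(d)}, keep {clear(a)}, require {clear(d), handempty, on(d,b)}
    → {clear(a), clear(d), handempty, on(d,b)}
  through step 1 (putdown(a)): drop {clear(a), handempty}, keep {clear(d), on(d,b)}, require {holding(a)}
    → {clear(d), holding(a), on(d,b)}

== RESULT ==
["clear(d)", "holding(a)", "on(d,b)"]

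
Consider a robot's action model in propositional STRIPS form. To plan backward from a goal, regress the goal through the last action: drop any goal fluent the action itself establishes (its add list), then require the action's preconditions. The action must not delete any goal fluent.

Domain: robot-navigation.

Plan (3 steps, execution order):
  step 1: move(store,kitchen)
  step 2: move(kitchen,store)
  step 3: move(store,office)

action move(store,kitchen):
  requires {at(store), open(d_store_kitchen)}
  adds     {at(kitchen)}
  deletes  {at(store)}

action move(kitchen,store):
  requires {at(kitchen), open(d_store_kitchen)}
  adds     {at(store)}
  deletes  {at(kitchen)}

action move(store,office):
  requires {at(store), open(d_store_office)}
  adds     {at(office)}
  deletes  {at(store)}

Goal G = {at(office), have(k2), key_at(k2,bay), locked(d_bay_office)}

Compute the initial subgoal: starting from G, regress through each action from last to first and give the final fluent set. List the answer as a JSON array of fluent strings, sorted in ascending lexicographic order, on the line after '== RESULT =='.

Work backward from the goal:
  through step 3 (move(store,office)): drop {at(office)}, keep {have(k2), key_at(k2,bay), locked(d_bay_office)}, require {at(store), open(d_store_office)}
    → {at(store), have(k2), key_at(k2,bay), locked(d_bay_office), open(d_store_office)}
  through step 2 (move(kitchen,store)): drop {at(store)}, keep {have(k2), key_at(k2,bay), locked(d_bay_office), open(d_store_office)}, require {at(kitchen), open(d_store_kitchen)}
    → {at(kitchen), have(k2), key_at(k2,bay), locked(d_bay_office), open(d_store_kitchen), open(d_store_office)}
  through step 1 (move(store,kitchen)): drop {at(kitchen)}, keep {have(k2), key_at(k2,bay), locked(d_bay_office), open(d_store_kitchen), open(d_store_office)}, require {at(store), open(d_store_kitchen)}
    → {at(store), have(k2), key_at(k2,bay), locked(d_bay_office), open(d_store_kitchen), open(d_store_office)}

== RESULT ==
["at(store)", "have(k2)", "key_at(k2,bay)", "locked(d_bay_office)", "open(d_store_kitchen)", "open(d_store_office)"]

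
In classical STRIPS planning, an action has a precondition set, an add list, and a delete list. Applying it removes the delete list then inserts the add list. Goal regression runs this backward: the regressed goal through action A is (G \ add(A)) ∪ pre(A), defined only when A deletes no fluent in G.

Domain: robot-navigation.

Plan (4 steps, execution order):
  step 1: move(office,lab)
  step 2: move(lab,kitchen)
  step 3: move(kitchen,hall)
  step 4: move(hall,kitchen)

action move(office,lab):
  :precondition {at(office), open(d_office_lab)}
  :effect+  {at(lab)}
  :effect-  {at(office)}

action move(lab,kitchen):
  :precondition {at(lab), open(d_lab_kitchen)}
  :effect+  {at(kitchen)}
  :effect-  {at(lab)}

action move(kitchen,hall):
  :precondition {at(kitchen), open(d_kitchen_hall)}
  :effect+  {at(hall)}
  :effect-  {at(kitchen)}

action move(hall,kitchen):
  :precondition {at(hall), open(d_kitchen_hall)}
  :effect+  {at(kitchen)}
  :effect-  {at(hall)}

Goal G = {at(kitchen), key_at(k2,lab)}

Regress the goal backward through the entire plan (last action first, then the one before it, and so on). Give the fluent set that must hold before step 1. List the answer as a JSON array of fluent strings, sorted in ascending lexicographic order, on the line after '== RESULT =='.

Regress step by step:
  through step 4 (move(hall,kitchen)): drop {at(kitchen)}, keep {key_at(k2,lab)}, require {at(hall), open(d_kitchen_hall)}
    → {at(hall), key_at(k2,lab), open(d_kitchen_hall)}
  through step 3 (move(kitchen,hall)): drop {at(hall)}, keep {key_at(k2,lab), open(d_kitchen_hall)}, require {at(kitchen), open(d_kitchen_hall)}
    → {at(kitchen), key_at(k2,lab), open(d_kitchen_hall)}
  through step 2 (move(lab,kitchen)): drop {at(kitchen)}, keep {key_at(k2,lab), open(d_kitchen_hall)}, require {at(lab), open(d_lab_kitchen)}
    → {at(lab), key_at(k2,lab), open(d_kitchen_hall), open(d_lab_kitchen)}
  through step 1 (move(office,lab)): drop {at(lab)}, keep {key_at(k2,lab), open(d_kitchen_hall), open(d_lab_kitchen)}, require {at(office), open(d_office_lab)}
    → {at(office), key_at(k2,lab), open(d_kitchen_hall), open(d_lab_kitchen), open(d_office_lab)}

== RESULT ==
["at(office)", "key_at(k2,lab)", "open(d_kitchen_hall)", "open(d_lab_kitchen)", "open(d_office_lab)"]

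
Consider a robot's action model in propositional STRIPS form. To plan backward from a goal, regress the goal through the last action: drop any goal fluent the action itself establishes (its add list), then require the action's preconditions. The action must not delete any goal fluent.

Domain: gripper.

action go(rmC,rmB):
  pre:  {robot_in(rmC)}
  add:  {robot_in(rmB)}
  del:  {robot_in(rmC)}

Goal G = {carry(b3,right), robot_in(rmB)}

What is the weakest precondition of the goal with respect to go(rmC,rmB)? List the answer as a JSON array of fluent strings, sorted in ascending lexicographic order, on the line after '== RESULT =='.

Regress:
  G ∩ del = {}  (empty — regression defined)
  G \ add = {carry(b3,right), robot_in(rmB)} \ {robot_in(rmB)} = {carry(b3,right)}
  ∪ pre   = {carry(b3,right)} ∪ {robot_in(rmC)}
          = {carry(b3,right), robot_in(rmC)}

== RESULT ==
["carry(b3,right)", "robot_in(rmC)"]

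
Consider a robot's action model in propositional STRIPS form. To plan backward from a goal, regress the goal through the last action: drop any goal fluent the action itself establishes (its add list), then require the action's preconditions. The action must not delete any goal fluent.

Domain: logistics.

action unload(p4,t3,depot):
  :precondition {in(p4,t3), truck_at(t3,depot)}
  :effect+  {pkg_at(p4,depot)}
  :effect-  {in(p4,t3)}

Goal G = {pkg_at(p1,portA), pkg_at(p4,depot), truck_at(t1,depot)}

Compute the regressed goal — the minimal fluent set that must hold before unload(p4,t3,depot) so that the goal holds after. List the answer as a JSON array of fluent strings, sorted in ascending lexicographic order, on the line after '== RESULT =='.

Compute (G \ add) ∪ pre:
  G ∩ del = {}  (empty — regression defined)
  G \ add = {pkg_at(p1,portA), pkg_at(p4,depot), truck_at(t1,depot)} \ {pkg_at(p4,depot)} = {pkg_at(p1,portA), truck_at(t1,depot)}
  ∪ pre   = {pkg_at(p1,portA), truck_at(t1,depot)} ∪ {in(p4,t3), truck_at(t3,depot)}
          = {in(p4,t3), pkg_at(p1,portA), truck_at(t1,depot), truck_at(t3,depot)}

== RESULT ==
["in(p4,t3)", "pkg_at(p1,portA)", "truck_at(t1,depot)", "truck_at(t3,depot)"]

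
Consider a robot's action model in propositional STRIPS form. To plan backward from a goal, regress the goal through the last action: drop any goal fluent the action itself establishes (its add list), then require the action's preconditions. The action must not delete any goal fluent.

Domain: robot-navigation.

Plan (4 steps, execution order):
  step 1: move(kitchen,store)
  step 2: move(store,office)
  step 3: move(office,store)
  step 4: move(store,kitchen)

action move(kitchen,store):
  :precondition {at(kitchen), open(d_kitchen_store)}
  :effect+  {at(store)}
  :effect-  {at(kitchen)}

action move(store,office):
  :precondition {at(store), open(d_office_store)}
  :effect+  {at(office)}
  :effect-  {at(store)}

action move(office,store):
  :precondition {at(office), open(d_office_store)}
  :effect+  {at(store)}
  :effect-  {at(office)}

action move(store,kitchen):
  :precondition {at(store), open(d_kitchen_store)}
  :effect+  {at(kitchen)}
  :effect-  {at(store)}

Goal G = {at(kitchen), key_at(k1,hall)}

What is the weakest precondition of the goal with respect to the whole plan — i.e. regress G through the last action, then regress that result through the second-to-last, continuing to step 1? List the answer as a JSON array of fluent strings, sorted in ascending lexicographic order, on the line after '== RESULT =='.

Regress step by step:
  through step 4 (move(store,kitchen)): drop {at(kitchen)}, keep {key_at(k1,hall)}, require {at(store), open(d_kitchen_store)}
    → {at(store), key_at(k1,hall), open(d_kitchen_store)}
  through step 3 (move(office,store)): drop {at(store)}, keep {key_at(k1,hall), open(d_kitchen_store)}, require {at(office), open(d_office_store)}
    → {at(office), key_at(k1,hall), open(d_kitchen_store), open(d_office_store)}
  through step 2 (move(store,office)): drop {at(office)}, keep {key_at(k1,hall), open(d_kitchen_store), open(d_office_store)}, require {at(store), open(d_office_store)}
    → {at(store), key_at(k1,hall), open(d_kitchen_store), open(d_office_store)}
  through step 1 (move(kitchen,store)): drop {at(store)}, keep {key_at(k1,hall), open(d_kitchen_store), open(d_office_store)}, require {at(kitchen), open(d_kitchen_store)}
    → {at(kitchen), key_at(k1,hall), open(d_kitchen_store), open(d_office_store)}

== RESULT ==
["at(kitchen)", "key_at(k1,hall)", "open(d_kitchen_store)", "open(d_office_store)"]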